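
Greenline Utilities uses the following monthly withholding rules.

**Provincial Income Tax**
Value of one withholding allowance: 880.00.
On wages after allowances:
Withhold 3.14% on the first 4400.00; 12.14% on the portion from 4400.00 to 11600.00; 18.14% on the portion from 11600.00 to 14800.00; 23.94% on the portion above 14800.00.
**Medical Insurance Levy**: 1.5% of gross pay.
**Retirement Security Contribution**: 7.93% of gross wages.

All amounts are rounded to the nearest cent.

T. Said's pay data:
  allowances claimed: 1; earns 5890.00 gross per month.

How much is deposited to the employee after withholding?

5122.36

Provincial Income Tax: taxable = 5890.00 − 1×880.00 = 5010.00
  138.16 + 12.14% × (5010.00 − 4400.00) = 138.16 + 12.14% × 610.00 = 212.21
Medical Insurance Levy: 1.5% × 5890.00 = 88.35
Retirement Security Contribution: 7.93% × 5890.00 = 467.08
Total withheld: 212.21 + 88.35 + 467.08 = 767.64
Net pay: 5890.00 − 767.64 = 5122.36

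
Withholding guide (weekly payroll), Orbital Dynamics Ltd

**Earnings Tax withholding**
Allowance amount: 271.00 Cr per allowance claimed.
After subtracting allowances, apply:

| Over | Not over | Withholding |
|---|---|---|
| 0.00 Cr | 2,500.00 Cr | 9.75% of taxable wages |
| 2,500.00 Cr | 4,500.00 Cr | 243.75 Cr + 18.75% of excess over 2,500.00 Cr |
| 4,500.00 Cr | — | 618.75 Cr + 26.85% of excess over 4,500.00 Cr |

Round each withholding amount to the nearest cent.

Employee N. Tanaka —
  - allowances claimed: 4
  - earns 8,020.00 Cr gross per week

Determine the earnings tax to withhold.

1,272.82 Cr

Earnings Tax: taxable = 8,020.00 Cr − 4×271.00 Cr = 6,936.00 Cr
  618.75 Cr + 26.85% × (6,936.00 Cr − 4,500.00 Cr) = 618.75 Cr + 26.85% × 2,436.00 Cr = 1,272.82 Cr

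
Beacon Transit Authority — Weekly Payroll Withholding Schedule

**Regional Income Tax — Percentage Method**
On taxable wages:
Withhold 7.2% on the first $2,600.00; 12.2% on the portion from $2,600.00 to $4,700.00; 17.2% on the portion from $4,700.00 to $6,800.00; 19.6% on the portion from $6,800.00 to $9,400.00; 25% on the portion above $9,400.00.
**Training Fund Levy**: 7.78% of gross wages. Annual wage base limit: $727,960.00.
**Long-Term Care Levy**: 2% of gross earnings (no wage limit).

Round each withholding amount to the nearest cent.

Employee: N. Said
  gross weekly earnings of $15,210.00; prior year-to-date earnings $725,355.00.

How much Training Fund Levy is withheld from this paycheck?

Training Fund Levy: cap $727,960.00 − YTD $725,355.00 = $2,605.00 subject; 7.78% × $2,605.00 = $202.67

$202.67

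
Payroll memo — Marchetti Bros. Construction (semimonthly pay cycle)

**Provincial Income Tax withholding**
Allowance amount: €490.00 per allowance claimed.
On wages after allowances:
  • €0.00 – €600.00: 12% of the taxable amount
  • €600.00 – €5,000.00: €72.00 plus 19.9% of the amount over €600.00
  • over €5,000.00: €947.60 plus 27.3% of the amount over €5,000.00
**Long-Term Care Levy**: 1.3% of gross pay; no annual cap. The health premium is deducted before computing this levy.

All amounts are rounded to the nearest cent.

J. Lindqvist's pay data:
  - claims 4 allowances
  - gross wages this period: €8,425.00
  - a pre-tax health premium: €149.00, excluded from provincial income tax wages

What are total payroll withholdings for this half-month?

Provincial Income Tax: taxable = €8,425.00 − €149.00 − 4×€490.00 = €6,316.00
  €947.60 + 27.3% × (€6,316.00 − €5,000.00) = €947.60 + 27.3% × €1,316.00 = €1,306.87
Long-Term Care Levy: 1.3% × €8,276.00 = €107.59
Total: €1,306.87 + €107.59 = €1,414.46

€1,414.46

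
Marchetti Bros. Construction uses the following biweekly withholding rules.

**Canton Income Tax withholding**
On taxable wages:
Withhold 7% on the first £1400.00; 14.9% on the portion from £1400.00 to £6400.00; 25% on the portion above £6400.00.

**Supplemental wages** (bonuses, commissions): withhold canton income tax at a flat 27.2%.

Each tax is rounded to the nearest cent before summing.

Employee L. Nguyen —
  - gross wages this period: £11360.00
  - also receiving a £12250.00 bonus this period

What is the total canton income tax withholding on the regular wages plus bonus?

£5415.00

Canton Income Tax: taxable = £11360.00
  £843.00 + 25% × (£11360.00 − £6400.00) = £843.00 + 25% × £4960.00 = £2083.00
Supplemental (27.2% flat on bonus): 27.2% × £12250.00 = £3332.00
Total canton income tax: £2083.00 + £3332.00 = £5415.00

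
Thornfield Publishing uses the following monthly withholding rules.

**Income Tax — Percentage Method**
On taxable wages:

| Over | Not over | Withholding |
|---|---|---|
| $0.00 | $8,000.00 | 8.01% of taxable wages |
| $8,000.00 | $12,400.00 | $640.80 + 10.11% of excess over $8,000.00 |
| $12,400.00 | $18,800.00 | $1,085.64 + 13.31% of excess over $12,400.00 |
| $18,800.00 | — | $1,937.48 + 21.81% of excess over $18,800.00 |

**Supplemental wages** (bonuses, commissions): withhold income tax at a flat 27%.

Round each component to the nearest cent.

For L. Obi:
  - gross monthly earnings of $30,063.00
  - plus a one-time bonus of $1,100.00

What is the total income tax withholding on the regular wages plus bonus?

$4,690.94

Income Tax: taxable = $30,063.00
  $1,937.48 + 21.81% × ($30,063.00 − $18,800.00) = $1,937.48 + 21.81% × $11,263.00 = $4,393.94
Supplemental (27% flat on bonus): 27% × $1,100.00 = $297.00
Total income tax: $4,393.94 + $297.00 = $4,690.94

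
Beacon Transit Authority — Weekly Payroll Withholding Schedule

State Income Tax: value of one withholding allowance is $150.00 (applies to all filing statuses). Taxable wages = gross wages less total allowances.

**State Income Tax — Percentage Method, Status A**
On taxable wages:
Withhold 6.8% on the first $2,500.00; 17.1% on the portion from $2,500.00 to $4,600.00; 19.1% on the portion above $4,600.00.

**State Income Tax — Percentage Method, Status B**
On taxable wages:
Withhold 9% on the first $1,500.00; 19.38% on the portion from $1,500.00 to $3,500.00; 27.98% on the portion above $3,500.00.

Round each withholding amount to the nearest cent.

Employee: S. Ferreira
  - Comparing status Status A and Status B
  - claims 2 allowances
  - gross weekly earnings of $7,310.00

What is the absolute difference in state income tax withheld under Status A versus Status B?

State Income Tax (Status A): taxable = $7,310.00 − 2×$150.00 = $7,010.00
  $529.10 + 19.1% × ($7,010.00 − $4,600.00) = $529.10 + 19.1% × $2,410.00 = $989.41
State Income Tax (Status B): taxable = $7,310.00 − 2×$150.00 = $7,010.00
  $522.60 + 27.98% × ($7,010.00 − $3,500.00) = $522.60 + 27.98% × $3,510.00 = $1,504.70
Difference: |$989.41 − $1,504.70| = $515.29 (higher under Status B)

$515.29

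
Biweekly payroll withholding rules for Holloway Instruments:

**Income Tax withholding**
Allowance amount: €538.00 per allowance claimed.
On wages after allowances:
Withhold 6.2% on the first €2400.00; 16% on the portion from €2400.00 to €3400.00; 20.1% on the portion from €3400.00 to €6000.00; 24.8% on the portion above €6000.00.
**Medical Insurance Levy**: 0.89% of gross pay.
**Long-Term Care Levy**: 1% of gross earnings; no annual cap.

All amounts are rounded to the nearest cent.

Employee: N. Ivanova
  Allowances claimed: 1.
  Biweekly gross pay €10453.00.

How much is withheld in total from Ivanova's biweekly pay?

€1999.88

Income Tax: taxable = €10453.00 − 1×€538.00 = €9915.00
  €831.40 + 24.8% × (€9915.00 − €6000.00) = €831.40 + 24.8% × €3915.00 = €1802.32
Medical Insurance Levy: 0.89% × €10453.00 = €93.03
Long-Term Care Levy: 1% × €10453.00 = €104.53
Total: €1802.32 + €93.03 + €104.53 = €1999.88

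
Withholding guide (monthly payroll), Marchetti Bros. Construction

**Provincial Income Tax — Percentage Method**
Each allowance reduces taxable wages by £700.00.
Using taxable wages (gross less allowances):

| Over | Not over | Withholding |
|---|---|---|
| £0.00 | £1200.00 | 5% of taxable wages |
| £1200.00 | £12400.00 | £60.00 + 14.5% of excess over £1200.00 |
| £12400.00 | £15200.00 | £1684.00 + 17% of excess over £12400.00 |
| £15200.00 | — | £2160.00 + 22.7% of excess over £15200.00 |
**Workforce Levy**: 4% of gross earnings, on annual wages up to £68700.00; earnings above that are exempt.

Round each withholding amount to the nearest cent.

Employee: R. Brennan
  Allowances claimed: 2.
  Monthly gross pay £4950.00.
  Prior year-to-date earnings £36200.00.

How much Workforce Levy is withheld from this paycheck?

Workforce Levy: 4% × £4950.00 = £198.00

£198.00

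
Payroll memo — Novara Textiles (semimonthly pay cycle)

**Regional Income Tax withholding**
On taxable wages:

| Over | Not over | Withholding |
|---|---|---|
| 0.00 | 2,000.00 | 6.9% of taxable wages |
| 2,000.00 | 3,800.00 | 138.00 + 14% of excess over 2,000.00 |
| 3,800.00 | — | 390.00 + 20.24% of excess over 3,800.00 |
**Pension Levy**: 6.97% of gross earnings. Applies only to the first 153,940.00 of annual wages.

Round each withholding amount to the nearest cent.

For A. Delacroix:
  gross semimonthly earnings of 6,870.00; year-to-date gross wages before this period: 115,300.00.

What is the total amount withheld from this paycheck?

1,490.21

Regional Income Tax: taxable = 6,870.00
  390.00 + 20.24% × (6,870.00 − 3,800.00) = 390.00 + 20.24% × 3,070.00 = 1,011.37
Pension Levy: 6.97% × 6,870.00 = 478.84
Total: 1,011.37 + 478.84 = 1,490.21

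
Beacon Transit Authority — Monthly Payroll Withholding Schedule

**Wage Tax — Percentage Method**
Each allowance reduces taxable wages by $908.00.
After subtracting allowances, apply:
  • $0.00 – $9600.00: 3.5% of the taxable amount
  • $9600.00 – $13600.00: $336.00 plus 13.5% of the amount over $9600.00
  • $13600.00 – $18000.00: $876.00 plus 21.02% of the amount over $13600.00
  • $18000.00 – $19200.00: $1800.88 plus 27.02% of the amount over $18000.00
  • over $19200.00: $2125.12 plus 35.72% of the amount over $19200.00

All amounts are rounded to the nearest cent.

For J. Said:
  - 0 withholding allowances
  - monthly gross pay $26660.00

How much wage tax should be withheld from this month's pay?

Wage Tax: taxable = $26660.00
  $2125.12 + 35.72% × ($26660.00 − $19200.00) = $2125.12 + 35.72% × $7460.00 = $4789.83

$4789.83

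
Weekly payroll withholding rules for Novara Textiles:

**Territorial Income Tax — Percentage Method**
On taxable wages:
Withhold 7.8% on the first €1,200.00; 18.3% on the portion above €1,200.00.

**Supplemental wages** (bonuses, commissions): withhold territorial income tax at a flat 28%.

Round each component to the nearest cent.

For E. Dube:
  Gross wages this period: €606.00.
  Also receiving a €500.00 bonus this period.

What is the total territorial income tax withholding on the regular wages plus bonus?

€187.27

Territorial Income Tax: taxable = €606.00
  7.8% × €606.00 = €47.27
Supplemental (28% flat on bonus): 28% × €500.00 = €140.00
Total territorial income tax: €47.27 + €140.00 = €187.27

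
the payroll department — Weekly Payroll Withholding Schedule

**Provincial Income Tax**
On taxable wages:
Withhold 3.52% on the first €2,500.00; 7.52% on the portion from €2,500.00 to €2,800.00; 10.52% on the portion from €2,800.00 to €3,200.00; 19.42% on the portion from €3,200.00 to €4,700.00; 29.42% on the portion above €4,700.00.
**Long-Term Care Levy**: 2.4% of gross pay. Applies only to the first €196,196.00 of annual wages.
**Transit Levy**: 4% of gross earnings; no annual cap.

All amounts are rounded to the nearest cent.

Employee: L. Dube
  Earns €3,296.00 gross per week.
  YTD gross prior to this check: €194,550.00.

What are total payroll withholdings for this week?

€342.62

Provincial Income Tax: taxable = €3,296.00
  €152.64 + 19.42% × (€3,296.00 − €3,200.00) = €152.64 + 19.42% × €96.00 = €171.28
Long-Term Care Levy: cap €196,196.00 − YTD €194,550.00 = €1,646.00 subject; 2.4% × €1,646.00 = €39.50
Transit Levy: 4% × €3,296.00 = €131.84
Total: €171.28 + €39.50 + €131.84 = €342.62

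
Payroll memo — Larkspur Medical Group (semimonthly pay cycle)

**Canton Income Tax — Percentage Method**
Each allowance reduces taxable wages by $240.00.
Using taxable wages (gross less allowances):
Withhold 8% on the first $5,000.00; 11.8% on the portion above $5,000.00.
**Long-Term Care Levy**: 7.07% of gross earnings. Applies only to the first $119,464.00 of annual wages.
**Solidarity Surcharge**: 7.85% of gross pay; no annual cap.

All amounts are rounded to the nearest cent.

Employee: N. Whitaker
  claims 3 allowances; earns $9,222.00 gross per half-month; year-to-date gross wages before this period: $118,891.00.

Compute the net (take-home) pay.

$7,644.32

Canton Income Tax: taxable = $9,222.00 − 3×$240.00 = $8,502.00
  $400.00 + 11.8% × ($8,502.00 − $5,000.00) = $400.00 + 11.8% × $3,502.00 = $813.24
Long-Term Care Levy: cap $119,464.00 − YTD $118,891.00 = $573.00 subject; 7.07% × $573.00 = $40.51
Solidarity Surcharge: 7.85% × $9,222.00 = $723.93
Total withheld: $813.24 + $40.51 + $723.93 = $1,577.68
Net pay: $9,222.00 − $1,577.68 = $7,644.32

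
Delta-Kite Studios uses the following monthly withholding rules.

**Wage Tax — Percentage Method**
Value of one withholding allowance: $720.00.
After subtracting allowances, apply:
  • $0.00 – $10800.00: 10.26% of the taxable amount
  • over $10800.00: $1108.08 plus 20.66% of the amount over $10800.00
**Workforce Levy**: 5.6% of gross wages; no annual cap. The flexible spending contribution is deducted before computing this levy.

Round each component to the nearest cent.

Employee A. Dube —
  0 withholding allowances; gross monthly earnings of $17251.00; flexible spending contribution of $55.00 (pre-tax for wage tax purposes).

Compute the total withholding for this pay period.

$3392.47

Wage Tax: taxable = $17251.00 − $55.00 = $17196.00
  $1108.08 + 20.66% × ($17196.00 − $10800.00) = $1108.08 + 20.66% × $6396.00 = $2429.49
Workforce Levy: 5.6% × $17196.00 = $962.98
Total: $2429.49 + $962.98 = $3392.47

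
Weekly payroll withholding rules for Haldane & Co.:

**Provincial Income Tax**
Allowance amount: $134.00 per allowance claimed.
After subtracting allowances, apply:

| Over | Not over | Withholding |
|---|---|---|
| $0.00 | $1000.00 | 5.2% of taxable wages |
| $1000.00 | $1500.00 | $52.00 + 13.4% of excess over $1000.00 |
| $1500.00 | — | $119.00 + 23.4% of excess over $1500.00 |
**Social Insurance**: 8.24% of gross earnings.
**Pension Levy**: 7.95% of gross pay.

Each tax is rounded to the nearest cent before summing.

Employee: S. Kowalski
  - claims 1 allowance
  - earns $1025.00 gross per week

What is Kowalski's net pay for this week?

$812.72

Provincial Income Tax: taxable = $1025.00 − 1×$134.00 = $891.00
  5.2% × $891.00 = $46.33
Social Insurance: 8.24% × $1025.00 = $84.46
Pension Levy: 7.95% × $1025.00 = $81.49
Total withheld: $46.33 + $84.46 + $81.49 = $212.28
Net pay: $1025.00 − $212.28 = $812.72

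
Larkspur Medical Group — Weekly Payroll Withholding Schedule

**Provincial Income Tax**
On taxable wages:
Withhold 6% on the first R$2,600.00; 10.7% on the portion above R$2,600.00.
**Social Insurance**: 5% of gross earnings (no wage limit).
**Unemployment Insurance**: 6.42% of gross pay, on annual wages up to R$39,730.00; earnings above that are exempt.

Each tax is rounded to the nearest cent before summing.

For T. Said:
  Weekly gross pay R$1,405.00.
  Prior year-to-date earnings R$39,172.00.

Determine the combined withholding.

R$190.37

Provincial Income Tax: taxable = R$1,405.00
  6% × R$1,405.00 = R$84.30
Social Insurance: 5% × R$1,405.00 = R$70.25
Unemployment Insurance: cap R$39,730.00 − YTD R$39,172.00 = R$558.00 subject; 6.42% × R$558.00 = R$35.82
Total: R$84.30 + R$70.25 + R$35.82 = R$190.37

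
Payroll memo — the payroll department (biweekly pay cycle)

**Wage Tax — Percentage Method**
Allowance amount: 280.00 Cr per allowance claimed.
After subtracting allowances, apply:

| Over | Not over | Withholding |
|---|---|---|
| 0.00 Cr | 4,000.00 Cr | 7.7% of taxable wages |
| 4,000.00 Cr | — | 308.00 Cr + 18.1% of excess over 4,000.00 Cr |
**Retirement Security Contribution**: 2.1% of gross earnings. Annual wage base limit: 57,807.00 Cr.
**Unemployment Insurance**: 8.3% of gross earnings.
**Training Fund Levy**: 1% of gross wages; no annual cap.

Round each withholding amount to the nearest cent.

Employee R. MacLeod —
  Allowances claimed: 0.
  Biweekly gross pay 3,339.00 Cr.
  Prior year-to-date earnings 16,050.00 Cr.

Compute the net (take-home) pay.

2,701.25 Cr

Wage Tax: taxable = 3,339.00 Cr
  7.7% × 3,339.00 Cr = 257.10 Cr
Retirement Security Contribution: 2.1% × 3,339.00 Cr = 70.12 Cr
Unemployment Insurance: 8.3% × 3,339.00 Cr = 277.14 Cr
Training Fund Levy: 1% × 3,339.00 Cr = 33.39 Cr
Total withheld: 257.10 Cr + 70.12 Cr + 277.14 Cr + 33.39 Cr = 637.75 Cr
Net pay: 3,339.00 Cr − 637.75 Cr = 2,701.25 Cr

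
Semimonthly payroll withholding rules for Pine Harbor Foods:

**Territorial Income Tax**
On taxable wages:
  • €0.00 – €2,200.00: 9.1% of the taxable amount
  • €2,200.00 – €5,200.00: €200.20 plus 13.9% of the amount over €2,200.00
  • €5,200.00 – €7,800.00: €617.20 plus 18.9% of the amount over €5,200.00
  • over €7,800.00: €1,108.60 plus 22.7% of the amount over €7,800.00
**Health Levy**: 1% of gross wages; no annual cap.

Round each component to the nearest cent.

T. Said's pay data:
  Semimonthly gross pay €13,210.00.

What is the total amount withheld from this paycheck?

Territorial Income Tax: taxable = €13,210.00
  €1,108.60 + 22.7% × (€13,210.00 − €7,800.00) = €1,108.60 + 22.7% × €5,410.00 = €2,336.67
Health Levy: 1% × €13,210.00 = €132.10
Total: €2,336.67 + €132.10 = €2,468.77

€2,468.77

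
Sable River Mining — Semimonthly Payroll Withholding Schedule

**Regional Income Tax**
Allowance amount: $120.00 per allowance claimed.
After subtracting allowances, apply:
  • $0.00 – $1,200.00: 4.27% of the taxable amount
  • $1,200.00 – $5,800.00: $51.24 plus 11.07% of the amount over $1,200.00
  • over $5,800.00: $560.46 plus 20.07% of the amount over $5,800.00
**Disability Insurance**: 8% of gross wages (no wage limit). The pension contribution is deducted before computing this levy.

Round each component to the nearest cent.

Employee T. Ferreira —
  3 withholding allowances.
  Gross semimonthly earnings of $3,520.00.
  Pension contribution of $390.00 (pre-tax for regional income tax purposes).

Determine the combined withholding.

$475.44

Regional Income Tax: taxable = $3,520.00 − $390.00 − 3×$120.00 = $2,770.00
  $51.24 + 11.07% × ($2,770.00 − $1,200.00) = $51.24 + 11.07% × $1,570.00 = $225.04
Disability Insurance: 8% × $3,130.00 = $250.40
Total: $225.04 + $250.40 = $475.44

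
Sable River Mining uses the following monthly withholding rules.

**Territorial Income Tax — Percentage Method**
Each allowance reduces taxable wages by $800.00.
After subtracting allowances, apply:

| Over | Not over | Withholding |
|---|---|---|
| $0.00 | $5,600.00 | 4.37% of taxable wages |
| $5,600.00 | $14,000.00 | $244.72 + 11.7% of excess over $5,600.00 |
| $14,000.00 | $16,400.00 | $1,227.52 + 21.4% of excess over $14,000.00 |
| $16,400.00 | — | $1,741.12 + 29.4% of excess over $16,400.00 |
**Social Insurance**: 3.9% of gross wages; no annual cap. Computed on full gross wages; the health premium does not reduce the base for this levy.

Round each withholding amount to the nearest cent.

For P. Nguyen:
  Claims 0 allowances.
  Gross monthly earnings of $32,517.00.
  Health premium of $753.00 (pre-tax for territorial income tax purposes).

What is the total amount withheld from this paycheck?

Territorial Income Tax: taxable = $32,517.00 − $753.00 = $31,764.00
  $1,741.12 + 29.4% × ($31,764.00 − $16,400.00) = $1,741.12 + 29.4% × $15,364.00 = $6,258.14
Social Insurance: 3.9% × $32,517.00 = $1,268.16
Total: $6,258.14 + $1,268.16 = $7,526.30

$7,526.30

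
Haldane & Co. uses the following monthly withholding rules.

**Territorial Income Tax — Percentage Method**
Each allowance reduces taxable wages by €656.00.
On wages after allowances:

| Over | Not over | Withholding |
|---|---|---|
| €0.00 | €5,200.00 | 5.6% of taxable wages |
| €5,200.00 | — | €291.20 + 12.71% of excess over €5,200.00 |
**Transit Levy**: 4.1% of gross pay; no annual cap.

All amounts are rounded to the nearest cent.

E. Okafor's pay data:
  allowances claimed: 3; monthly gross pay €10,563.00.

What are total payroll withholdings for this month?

€1,155.78

Territorial Income Tax: taxable = €10,563.00 − 3×€656.00 = €8,595.00
  €291.20 + 12.71% × (€8,595.00 − €5,200.00) = €291.20 + 12.71% × €3,395.00 = €722.70
Transit Levy: 4.1% × €10,563.00 = €433.08
Total: €722.70 + €433.08 = €1,155.78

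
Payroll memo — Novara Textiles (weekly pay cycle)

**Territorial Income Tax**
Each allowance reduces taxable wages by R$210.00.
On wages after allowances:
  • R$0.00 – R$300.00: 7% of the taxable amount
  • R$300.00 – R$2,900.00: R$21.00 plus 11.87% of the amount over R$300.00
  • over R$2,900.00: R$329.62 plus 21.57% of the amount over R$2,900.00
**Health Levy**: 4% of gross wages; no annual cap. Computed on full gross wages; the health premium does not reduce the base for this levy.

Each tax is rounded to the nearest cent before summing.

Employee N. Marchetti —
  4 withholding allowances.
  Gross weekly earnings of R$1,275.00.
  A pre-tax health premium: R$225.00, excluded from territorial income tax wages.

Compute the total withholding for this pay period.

Territorial Income Tax: taxable = R$1,275.00 − R$225.00 − 4×R$210.00 = R$210.00
  7% × R$210.00 = R$14.70
Health Levy: 4% × R$1,275.00 = R$51.00
Total: R$14.70 + R$51.00 = R$65.70

R$65.70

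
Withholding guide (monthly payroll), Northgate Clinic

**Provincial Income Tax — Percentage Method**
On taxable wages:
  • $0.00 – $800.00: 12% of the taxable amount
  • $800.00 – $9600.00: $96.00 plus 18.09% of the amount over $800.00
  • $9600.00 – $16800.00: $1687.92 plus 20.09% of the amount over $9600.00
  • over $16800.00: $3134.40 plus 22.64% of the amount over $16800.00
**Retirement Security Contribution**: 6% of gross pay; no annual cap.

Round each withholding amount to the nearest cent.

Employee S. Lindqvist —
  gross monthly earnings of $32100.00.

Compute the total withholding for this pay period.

$8524.32

Provincial Income Tax: taxable = $32100.00
  $3134.40 + 22.64% × ($32100.00 − $16800.00) = $3134.40 + 22.64% × $15300.00 = $6598.32
Retirement Security Contribution: 6% × $32100.00 = $1926.00
Total: $6598.32 + $1926.00 = $8524.32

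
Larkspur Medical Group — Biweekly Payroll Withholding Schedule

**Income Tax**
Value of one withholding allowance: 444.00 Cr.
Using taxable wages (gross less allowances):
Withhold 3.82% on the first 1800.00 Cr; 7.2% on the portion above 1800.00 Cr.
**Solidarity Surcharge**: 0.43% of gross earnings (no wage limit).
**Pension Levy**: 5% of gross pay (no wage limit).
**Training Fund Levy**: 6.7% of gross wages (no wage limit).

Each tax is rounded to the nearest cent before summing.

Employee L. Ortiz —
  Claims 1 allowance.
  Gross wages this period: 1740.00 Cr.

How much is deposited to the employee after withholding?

1479.43 Cr

Income Tax: taxable = 1740.00 Cr − 1×444.00 Cr = 1296.00 Cr
  3.82% × 1296.00 Cr = 49.51 Cr
Solidarity Surcharge: 0.43% × 1740.00 Cr = 7.48 Cr
Pension Levy: 5% × 1740.00 Cr = 87.00 Cr
Training Fund Levy: 6.7% × 1740.00 Cr = 116.58 Cr
Total withheld: 49.51 Cr + 7.48 Cr + 87.00 Cr + 116.58 Cr = 260.57 Cr
Net pay: 1740.00 Cr − 260.57 Cr = 1479.43 Cr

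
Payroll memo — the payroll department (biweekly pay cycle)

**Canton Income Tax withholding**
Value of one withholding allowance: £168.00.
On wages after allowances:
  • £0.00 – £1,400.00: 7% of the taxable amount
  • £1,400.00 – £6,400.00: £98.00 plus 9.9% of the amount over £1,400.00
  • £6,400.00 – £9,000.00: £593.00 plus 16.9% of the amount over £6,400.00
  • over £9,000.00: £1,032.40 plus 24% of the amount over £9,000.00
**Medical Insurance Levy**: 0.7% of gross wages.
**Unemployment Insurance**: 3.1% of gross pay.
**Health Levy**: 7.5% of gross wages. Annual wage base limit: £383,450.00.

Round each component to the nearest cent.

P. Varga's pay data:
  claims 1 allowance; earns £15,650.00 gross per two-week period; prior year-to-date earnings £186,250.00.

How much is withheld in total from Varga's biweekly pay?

£4,356.53

Canton Income Tax: taxable = £15,650.00 − 1×£168.00 = £15,482.00
  £1,032.40 + 24% × (£15,482.00 − £9,000.00) = £1,032.40 + 24% × £6,482.00 = £2,588.08
Medical Insurance Levy: 0.7% × £15,650.00 = £109.55
Unemployment Insurance: 3.1% × £15,650.00 = £485.15
Health Levy: 7.5% × £15,650.00 = £1,173.75
Total: £2,588.08 + £109.55 + £485.15 + £1,173.75 = £4,356.53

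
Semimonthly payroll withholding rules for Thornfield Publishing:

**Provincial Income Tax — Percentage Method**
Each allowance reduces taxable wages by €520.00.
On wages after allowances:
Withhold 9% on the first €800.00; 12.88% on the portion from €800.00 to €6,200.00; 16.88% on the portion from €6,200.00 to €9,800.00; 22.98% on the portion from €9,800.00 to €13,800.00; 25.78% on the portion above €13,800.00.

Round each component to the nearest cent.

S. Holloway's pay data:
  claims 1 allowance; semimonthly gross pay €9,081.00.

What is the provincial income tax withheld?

€1,166.06

Provincial Income Tax: taxable = €9,081.00 − 1×€520.00 = €8,561.00
  €767.52 + 16.88% × (€8,561.00 − €6,200.00) = €767.52 + 16.88% × €2,361.00 = €1,166.06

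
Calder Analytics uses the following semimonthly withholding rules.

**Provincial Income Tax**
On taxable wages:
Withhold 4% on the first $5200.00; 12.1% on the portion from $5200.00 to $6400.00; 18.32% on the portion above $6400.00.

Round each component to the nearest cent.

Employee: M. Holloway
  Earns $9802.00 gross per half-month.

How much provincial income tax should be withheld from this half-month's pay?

Provincial Income Tax: taxable = $9802.00
  $353.20 + 18.32% × ($9802.00 − $6400.00) = $353.20 + 18.32% × $3402.00 = $976.45

$976.45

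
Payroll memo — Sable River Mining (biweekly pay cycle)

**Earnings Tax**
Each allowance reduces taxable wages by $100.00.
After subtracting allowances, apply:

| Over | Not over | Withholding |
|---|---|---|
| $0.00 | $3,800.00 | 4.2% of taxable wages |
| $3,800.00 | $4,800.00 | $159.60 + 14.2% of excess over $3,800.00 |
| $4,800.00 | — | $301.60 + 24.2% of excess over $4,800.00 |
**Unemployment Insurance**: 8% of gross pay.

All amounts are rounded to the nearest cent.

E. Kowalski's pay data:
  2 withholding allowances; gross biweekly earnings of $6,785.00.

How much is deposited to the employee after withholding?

Earnings Tax: taxable = $6,785.00 − 2×$100.00 = $6,585.00
  $301.60 + 24.2% × ($6,585.00 − $4,800.00) = $301.60 + 24.2% × $1,785.00 = $733.57
Unemployment Insurance: 8% × $6,785.00 = $542.80
Total withheld: $733.57 + $542.80 = $1,276.37
Net pay: $6,785.00 − $1,276.37 = $5,508.63

$5,508.63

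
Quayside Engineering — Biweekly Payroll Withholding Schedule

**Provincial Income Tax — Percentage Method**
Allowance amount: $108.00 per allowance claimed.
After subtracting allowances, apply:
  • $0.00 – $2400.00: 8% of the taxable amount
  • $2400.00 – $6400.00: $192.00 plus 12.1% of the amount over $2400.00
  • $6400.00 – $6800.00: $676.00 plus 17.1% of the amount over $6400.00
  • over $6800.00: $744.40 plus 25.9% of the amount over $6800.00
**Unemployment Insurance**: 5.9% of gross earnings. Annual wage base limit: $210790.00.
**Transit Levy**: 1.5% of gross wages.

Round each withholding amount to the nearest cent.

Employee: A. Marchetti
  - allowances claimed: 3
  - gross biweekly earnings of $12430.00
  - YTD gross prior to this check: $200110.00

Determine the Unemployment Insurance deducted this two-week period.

$630.12

Unemployment Insurance: cap $210790.00 − YTD $200110.00 = $10680.00 subject; 5.9% × $10680.00 = $630.12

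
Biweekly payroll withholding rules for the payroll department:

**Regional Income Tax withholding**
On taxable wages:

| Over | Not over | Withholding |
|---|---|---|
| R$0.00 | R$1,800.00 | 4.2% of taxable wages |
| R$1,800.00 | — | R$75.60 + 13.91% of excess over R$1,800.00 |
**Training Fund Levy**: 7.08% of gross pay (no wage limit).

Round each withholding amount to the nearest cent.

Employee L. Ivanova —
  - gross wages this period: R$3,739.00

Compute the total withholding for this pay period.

R$610.03

Regional Income Tax: taxable = R$3,739.00
  R$75.60 + 13.91% × (R$3,739.00 − R$1,800.00) = R$75.60 + 13.91% × R$1,939.00 = R$345.31
Training Fund Levy: 7.08% × R$3,739.00 = R$264.72
Total: R$345.31 + R$264.72 = R$610.03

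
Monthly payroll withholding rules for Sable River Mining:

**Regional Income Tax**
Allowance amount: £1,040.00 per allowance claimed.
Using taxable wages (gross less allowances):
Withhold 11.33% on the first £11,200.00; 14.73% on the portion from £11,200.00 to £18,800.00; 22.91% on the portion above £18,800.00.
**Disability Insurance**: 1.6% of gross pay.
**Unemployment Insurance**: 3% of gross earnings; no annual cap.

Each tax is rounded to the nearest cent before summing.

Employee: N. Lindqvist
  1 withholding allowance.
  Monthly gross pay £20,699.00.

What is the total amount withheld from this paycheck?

£3,537.39

Regional Income Tax: taxable = £20,699.00 − 1×£1,040.00 = £19,659.00
  £2,388.44 + 22.91% × (£19,659.00 − £18,800.00) = £2,388.44 + 22.91% × £859.00 = £2,585.24
Disability Insurance: 1.6% × £20,699.00 = £331.18
Unemployment Insurance: 3% × £20,699.00 = £620.97
Total: £2,585.24 + £331.18 + £620.97 = £3,537.39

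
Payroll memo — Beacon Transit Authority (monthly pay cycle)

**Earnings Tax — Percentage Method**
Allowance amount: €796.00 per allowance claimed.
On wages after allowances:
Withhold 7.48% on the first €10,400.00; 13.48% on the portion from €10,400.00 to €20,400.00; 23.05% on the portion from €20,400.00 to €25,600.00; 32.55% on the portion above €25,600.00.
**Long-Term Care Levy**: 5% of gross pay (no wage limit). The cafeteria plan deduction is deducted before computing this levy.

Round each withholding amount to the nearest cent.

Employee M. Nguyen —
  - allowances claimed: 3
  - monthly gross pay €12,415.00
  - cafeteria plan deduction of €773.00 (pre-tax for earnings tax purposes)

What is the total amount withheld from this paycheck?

€1,274.30

Earnings Tax: taxable = €12,415.00 − €773.00 − 3×€796.00 = €9,254.00
  7.48% × €9,254.00 = €692.20
Long-Term Care Levy: 5% × €11,642.00 = €582.10
Total: €692.20 + €582.10 = €1,274.30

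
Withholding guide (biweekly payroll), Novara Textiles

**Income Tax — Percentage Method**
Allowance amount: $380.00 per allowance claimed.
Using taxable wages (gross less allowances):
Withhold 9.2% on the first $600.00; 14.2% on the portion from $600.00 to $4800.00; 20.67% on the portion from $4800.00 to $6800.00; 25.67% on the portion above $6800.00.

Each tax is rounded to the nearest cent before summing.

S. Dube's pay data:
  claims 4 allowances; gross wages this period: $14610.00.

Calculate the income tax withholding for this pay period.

$2679.64

Income Tax: taxable = $14610.00 − 4×$380.00 = $13090.00
  $1065.00 + 25.67% × ($13090.00 − $6800.00) = $1065.00 + 25.67% × $6290.00 = $2679.64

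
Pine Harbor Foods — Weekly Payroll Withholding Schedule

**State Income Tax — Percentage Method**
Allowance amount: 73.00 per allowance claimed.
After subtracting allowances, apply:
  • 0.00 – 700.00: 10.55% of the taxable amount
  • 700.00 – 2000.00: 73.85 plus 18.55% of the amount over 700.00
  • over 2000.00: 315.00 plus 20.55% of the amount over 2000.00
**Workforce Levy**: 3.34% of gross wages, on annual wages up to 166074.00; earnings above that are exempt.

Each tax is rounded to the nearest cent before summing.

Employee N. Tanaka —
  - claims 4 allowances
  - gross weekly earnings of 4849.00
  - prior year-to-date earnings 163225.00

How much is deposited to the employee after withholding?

State Income Tax: taxable = 4849.00 − 4×73.00 = 4557.00
  315.00 + 20.55% × (4557.00 − 2000.00) = 315.00 + 20.55% × 2557.00 = 840.46
Workforce Levy: cap 166074.00 − YTD 163225.00 = 2849.00 subject; 3.34% × 2849.00 = 95.16
Total withheld: 840.46 + 95.16 = 935.62
Net pay: 4849.00 − 935.62 = 3913.38

3913.38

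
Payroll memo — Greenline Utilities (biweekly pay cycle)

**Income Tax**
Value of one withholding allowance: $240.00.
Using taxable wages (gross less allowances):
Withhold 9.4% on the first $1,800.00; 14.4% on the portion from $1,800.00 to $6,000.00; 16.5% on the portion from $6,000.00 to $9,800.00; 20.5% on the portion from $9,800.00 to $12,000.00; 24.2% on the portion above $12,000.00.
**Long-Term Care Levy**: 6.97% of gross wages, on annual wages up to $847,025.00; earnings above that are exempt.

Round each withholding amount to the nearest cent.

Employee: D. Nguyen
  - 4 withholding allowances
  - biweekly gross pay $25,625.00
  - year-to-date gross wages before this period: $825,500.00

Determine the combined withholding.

$6,417.22

Income Tax: taxable = $25,625.00 − 4×$240.00 = $24,665.00
  $1,852.00 + 24.2% × ($24,665.00 − $12,000.00) = $1,852.00 + 24.2% × $12,665.00 = $4,916.93
Long-Term Care Levy: cap $847,025.00 − YTD $825,500.00 = $21,525.00 subject; 6.97% × $21,525.00 = $1,500.29
Total: $4,916.93 + $1,500.29 = $6,417.22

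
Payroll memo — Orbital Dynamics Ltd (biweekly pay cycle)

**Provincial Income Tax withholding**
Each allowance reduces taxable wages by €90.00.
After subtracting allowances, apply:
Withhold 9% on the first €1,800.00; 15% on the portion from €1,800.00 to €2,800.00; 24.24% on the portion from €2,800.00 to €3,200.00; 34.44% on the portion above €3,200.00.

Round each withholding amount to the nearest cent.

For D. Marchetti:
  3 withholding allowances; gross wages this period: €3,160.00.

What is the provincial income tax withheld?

€333.82

Provincial Income Tax: taxable = €3,160.00 − 3×€90.00 = €2,890.00
  €312.00 + 24.24% × (€2,890.00 − €2,800.00) = €312.00 + 24.24% × €90.00 = €333.82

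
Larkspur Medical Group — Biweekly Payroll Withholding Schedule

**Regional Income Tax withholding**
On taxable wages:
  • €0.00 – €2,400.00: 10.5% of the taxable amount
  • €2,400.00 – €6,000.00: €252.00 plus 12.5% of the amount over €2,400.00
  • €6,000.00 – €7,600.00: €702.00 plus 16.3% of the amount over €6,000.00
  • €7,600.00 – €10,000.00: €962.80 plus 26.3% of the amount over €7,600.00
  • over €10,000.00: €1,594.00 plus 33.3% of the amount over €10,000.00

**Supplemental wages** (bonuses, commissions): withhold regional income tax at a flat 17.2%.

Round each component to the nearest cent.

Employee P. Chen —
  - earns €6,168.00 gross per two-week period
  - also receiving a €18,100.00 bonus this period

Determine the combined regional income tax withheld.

€3,842.58

Regional Income Tax: taxable = €6,168.00
  €702.00 + 16.3% × (€6,168.00 − €6,000.00) = €702.00 + 16.3% × €168.00 = €729.38
Supplemental (17.2% flat on bonus): 17.2% × €18,100.00 = €3,113.20
Total regional income tax: €729.38 + €3,113.20 = €3,842.58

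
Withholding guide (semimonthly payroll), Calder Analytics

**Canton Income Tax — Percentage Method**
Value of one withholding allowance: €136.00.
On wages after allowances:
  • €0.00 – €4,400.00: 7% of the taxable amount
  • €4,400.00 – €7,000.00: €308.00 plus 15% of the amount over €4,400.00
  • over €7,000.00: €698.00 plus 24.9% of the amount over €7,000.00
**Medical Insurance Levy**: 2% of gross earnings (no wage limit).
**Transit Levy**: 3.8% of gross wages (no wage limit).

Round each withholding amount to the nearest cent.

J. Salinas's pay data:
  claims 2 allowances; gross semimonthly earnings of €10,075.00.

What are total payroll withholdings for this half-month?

Canton Income Tax: taxable = €10,075.00 − 2×€136.00 = €9,803.00
  €698.00 + 24.9% × (€9,803.00 − €7,000.00) = €698.00 + 24.9% × €2,803.00 = €1,395.95
Medical Insurance Levy: 2% × €10,075.00 = €201.50
Transit Levy: 3.8% × €10,075.00 = €382.85
Total: €1,395.95 + €201.50 + €382.85 = €1,980.30

€1,980.30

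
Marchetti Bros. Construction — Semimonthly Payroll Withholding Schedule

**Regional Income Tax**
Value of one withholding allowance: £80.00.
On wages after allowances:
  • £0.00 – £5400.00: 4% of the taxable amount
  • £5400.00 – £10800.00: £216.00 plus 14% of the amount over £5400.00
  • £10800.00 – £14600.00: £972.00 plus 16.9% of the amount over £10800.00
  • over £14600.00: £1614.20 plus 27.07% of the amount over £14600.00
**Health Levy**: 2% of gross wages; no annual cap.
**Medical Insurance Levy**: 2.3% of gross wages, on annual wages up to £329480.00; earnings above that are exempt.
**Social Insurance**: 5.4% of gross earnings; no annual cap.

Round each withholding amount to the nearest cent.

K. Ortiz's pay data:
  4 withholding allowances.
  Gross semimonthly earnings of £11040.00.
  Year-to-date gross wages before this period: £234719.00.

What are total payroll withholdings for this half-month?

Regional Income Tax: taxable = £11040.00 − 4×£80.00 = £10720.00
  £216.00 + 14% × (£10720.00 − £5400.00) = £216.00 + 14% × £5320.00 = £960.80
Health Levy: 2% × £11040.00 = £220.80
Medical Insurance Levy: 2.3% × £11040.00 = £253.92
Social Insurance: 5.4% × £11040.00 = £596.16
Total: £960.80 + £220.80 + £253.92 + £596.16 = £2031.68

£2031.68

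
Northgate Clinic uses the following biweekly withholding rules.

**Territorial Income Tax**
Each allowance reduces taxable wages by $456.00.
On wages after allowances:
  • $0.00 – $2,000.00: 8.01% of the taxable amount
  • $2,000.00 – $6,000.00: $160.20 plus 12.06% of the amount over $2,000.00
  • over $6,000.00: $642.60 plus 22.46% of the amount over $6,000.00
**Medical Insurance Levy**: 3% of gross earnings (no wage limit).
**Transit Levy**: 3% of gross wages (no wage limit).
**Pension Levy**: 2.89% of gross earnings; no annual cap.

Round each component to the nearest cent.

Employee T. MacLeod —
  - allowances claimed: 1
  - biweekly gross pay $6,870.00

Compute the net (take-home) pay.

Territorial Income Tax: taxable = $6,870.00 − 1×$456.00 = $6,414.00
  $642.60 + 22.46% × ($6,414.00 − $6,000.00) = $642.60 + 22.46% × $414.00 = $735.58
Medical Insurance Levy: 3% × $6,870.00 = $206.10
Transit Levy: 3% × $6,870.00 = $206.10
Pension Levy: 2.89% × $6,870.00 = $198.54
Total withheld: $735.58 + $206.10 + $206.10 + $198.54 = $1,346.32
Net pay: $6,870.00 − $1,346.32 = $5,523.68

$5,523.68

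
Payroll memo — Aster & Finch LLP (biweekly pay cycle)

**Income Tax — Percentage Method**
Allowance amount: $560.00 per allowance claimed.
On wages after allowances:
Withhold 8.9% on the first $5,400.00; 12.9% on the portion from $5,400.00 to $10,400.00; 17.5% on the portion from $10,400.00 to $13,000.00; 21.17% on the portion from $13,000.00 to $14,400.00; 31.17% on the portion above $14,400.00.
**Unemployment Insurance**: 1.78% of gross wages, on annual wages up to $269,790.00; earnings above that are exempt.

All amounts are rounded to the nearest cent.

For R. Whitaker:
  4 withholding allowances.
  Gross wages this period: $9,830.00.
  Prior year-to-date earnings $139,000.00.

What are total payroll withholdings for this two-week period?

$938.08

Income Tax: taxable = $9,830.00 − 4×$560.00 = $7,590.00
  $480.60 + 12.9% × ($7,590.00 − $5,400.00) = $480.60 + 12.9% × $2,190.00 = $763.11
Unemployment Insurance: 1.78% × $9,830.00 = $174.97
Total: $763.11 + $174.97 = $938.08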